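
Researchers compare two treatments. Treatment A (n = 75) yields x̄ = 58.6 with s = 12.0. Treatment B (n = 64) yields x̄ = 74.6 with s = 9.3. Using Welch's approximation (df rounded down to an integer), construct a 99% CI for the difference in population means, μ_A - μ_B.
(-20.73, -11.27)

Difference: x̄₁ - x̄₂ = -16.00
SE = √(s₁²/n₁ + s₂²/n₂) = √(12.0²/75 + 9.3²/64) = 1.8087
df = 135.80 → 135 (Welch–Satterthwaite, rounded down)
t* = 2.613

CI: -16.00 ± 2.613 · 1.8087 = -16.00 ± 4.73 = (-20.73, -11.27)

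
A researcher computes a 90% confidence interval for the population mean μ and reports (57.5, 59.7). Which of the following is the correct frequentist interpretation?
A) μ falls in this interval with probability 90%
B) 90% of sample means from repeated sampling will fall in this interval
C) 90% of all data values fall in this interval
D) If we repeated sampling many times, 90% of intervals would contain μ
D

A) Wrong — μ is fixed; the randomness lives in the interval, not in μ.
B) Wrong — coverage applies to intervals containing μ, not to future x̄ values.
C) Wrong — a CI is about the parameter μ, not individual data values.
D) Correct — this is the frequentist long-run coverage interpretation.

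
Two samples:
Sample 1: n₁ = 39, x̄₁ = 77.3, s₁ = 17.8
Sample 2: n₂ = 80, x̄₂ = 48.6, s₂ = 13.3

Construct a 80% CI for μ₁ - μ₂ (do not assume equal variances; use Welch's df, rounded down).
(24.53, 32.87)

Difference: x̄₁ - x̄₂ = 28.70
SE = √(s₁²/n₁ + s₂²/n₂) = √(17.8²/39 + 13.3²/80) = 3.2148
df = 59.38 → 59 (Welch–Satterthwaite, rounded down)
t* = 1.296

CI: 28.70 ± 1.296 · 3.2148 = 28.70 ± 4.17 = (24.53, 32.87)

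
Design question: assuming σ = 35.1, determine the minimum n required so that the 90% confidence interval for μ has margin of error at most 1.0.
n ≥ 3334

For margin E ≤ 1.0:
n ≥ (z* · σ / E)²
n ≥ (1.645 · 35.1 / 1.0)²
n ≥ 3333.85

Minimum n = 3334 (rounding up)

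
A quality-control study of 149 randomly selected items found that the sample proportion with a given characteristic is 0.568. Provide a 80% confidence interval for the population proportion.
(0.516, 0.620)

Proportion CI:
SE = √(p̂(1-p̂)/n) = √(0.568 · 0.432 / 149) = 0.04058

z* = 1.282
Margin = z* · SE = 1.282 · 0.04058 = 0.0520

CI: 0.568 ± 0.0520 = (0.516, 0.620)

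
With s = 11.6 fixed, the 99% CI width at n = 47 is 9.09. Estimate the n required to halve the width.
n ≈ 188

CI width ∝ 1/√n
To reduce width by factor 2, need √n to grow by 2 → need 2² = 4 times as many samples.

Current: n = 47, width = 9.09
New: n = 188, width ≈ 4.40

Width reduced by factor of 9.09/4.40 = 2.07.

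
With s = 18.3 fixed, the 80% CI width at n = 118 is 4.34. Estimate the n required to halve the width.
n ≈ 472

CI width ∝ 1/√n
To reduce width by factor 2, need √n to grow by 2 → need 2² = 4 times as many samples.

Current: n = 118, width = 4.34
New: n = 472, width ≈ 2.16

Width reduced by factor of 4.34/2.16 = 2.01.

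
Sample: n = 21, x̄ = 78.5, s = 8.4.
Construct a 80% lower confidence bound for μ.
μ ≥ 76.92

Lower bound (one-sided):
t* = 0.860 (one-sided for 80%)
Lower bound = x̄ - t* · s/√n = 78.5 - 0.860 · 8.4/√21 = 76.92

We are 80% confident that μ ≥ 76.92.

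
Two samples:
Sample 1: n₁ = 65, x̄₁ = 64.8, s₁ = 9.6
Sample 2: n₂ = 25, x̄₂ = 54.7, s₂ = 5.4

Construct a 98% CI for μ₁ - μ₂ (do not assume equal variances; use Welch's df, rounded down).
(6.28, 13.92)

Difference: x̄₁ - x̄₂ = 10.10
SE = √(s₁²/n₁ + s₂²/n₂) = √(9.6²/65 + 5.4²/25) = 1.6076
df = 75.81 → 75 (Welch–Satterthwaite, rounded down)
t* = 2.377

CI: 10.10 ± 2.377 · 1.6076 = 10.10 ± 3.82 = (6.28, 13.92)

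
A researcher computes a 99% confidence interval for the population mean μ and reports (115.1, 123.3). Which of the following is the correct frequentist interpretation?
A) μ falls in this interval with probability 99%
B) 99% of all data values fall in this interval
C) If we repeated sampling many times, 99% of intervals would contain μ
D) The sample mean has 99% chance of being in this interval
C

A) Wrong — μ is fixed; the randomness lives in the interval, not in μ.
B) Wrong — a CI is about the parameter μ, not individual data values.
C) Correct — this is the frequentist long-run coverage interpretation.
D) Wrong — x̄ is observed and sits in the interval by construction.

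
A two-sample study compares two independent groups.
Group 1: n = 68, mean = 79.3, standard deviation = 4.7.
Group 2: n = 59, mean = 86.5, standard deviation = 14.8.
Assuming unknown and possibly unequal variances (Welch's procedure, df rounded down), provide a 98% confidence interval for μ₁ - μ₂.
(-11.99, -2.41)

Difference: x̄₁ - x̄₂ = -7.20
SE = √(s₁²/n₁ + s₂²/n₂) = √(4.7²/68 + 14.8²/59) = 2.0093
df = 68.14 → 68 (Welch–Satterthwaite, rounded down)
t* = 2.382

CI: -7.20 ± 2.382 · 2.0093 = -7.20 ± 4.79 = (-11.99, -2.41)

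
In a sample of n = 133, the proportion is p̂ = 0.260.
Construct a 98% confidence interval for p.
(0.172, 0.348)

Proportion CI:
SE = √(p̂(1-p̂)/n) = √(0.260 · 0.740 / 133) = 0.03803

z* = 2.326
Margin = z* · SE = 2.326 · 0.03803 = 0.0885

CI: 0.260 ± 0.0885 = (0.172, 0.348)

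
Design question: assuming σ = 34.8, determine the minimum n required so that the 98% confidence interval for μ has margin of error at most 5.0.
n ≥ 263

For margin E ≤ 5.0:
n ≥ (z* · σ / E)²
n ≥ (2.326 · 34.8 / 5.0)²
n ≥ 262.08

Minimum n = 263 (rounding up)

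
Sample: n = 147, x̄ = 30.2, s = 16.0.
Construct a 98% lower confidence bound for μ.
μ ≥ 27.47

Lower bound (one-sided):
t* = 2.072 (one-sided for 98%)
Lower bound = x̄ - t* · s/√n = 30.2 - 2.072 · 16.0/√147 = 27.47

We are 98% confident that μ ≥ 27.47.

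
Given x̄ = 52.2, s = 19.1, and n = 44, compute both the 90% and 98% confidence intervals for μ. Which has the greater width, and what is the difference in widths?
98% CI is wider by 4.23

df = 43
90% CI: t* = 1.681, (47.36, 57.04), width = 2 · t* · s/√n = 9.68
98% CI: t* = 2.416, (45.24, 59.16), width = 2 · t* · s/√n = 13.91

The 98% CI is wider by 13.91 - 9.68 = 4.23.
Higher confidence requires a wider interval.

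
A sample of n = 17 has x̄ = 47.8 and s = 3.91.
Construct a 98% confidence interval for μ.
(45.35, 50.25)

t-interval (σ unknown):
df = n - 1 = 16
t* = 2.583 for 98% confidence

Margin of error = t* · s/√n = 2.583 · 3.91/√17 = 2.45

CI: (45.35, 50.25)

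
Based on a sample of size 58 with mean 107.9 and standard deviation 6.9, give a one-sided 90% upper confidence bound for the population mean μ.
μ ≤ 109.08

Upper bound (one-sided):
t* = 1.297 (one-sided for 90%)
Upper bound = x̄ + t* · s/√n = 107.9 + 1.297 · 6.9/√58 = 109.08

We are 90% confident that μ ≤ 109.08.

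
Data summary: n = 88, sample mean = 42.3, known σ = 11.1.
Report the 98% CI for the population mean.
(39.55, 45.05)

z-interval (σ known):
z* = 2.326 for 98% confidence

Margin of error = z* · σ/√n = 2.326 · 11.1/√88 = 2.75

CI: (42.3 - 2.75, 42.3 + 2.75) = (39.55, 45.05)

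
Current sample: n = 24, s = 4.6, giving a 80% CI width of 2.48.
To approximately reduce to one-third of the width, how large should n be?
n ≈ 216

CI width ∝ 1/√n
To reduce width by factor 3, need √n to grow by 3 → need 3² = 9 times as many samples.

Current: n = 24, width = 2.48
New: n = 216, width ≈ 0.81

Width reduced by factor of 2.48/0.81 = 3.06.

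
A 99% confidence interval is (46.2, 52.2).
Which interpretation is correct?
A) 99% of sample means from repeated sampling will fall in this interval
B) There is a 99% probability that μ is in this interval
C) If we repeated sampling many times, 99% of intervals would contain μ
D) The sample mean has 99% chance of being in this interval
C

A) Wrong — coverage applies to intervals containing μ, not to future x̄ values.
B) Wrong — μ is fixed; the randomness lives in the interval, not in μ.
C) Correct — this is the frequentist long-run coverage interpretation.
D) Wrong — x̄ is observed and sits in the interval by construction.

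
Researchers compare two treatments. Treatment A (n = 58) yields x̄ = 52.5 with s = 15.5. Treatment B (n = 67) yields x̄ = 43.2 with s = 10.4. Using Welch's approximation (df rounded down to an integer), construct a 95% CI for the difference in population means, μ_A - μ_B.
(4.54, 14.06)

Difference: x̄₁ - x̄₂ = 9.30
SE = √(s₁²/n₁ + s₂²/n₂) = √(15.5²/58 + 10.4²/67) = 2.3993
df = 97.32 → 97 (Welch–Satterthwaite, rounded down)
t* = 1.985

CI: 9.30 ± 1.985 · 2.3993 = 9.30 ± 4.76 = (4.54, 14.06)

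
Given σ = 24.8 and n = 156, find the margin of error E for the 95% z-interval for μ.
Margin of error = 3.89

Margin of error = z* · σ/√n
= 1.960 · 24.8/√156
= 1.960 · 24.8/12.4900
= 3.89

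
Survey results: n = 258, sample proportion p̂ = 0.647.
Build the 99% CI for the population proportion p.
(0.570, 0.724)

Proportion CI:
SE = √(p̂(1-p̂)/n) = √(0.647 · 0.353 / 258) = 0.02975

z* = 2.576
Margin = z* · SE = 2.576 · 0.02975 = 0.0766

CI: 0.647 ± 0.0766 = (0.570, 0.724)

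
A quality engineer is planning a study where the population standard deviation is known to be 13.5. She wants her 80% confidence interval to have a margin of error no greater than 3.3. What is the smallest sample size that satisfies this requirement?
n ≥ 28

For margin E ≤ 3.3:
n ≥ (z* · σ / E)²
n ≥ (1.282 · 13.5 / 3.3)²
n ≥ 27.51

Minimum n = 28 (rounding up)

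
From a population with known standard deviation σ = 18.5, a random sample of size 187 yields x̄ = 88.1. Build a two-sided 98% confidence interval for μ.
(84.95, 91.25)

z-interval (σ known):
z* = 2.326 for 98% confidence

Margin of error = z* · σ/√n = 2.326 · 18.5/√187 = 3.15

CI: (88.1 - 3.15, 88.1 + 3.15) = (84.95, 91.25)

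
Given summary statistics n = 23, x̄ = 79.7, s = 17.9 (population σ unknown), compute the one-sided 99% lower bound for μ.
μ ≥ 70.34

Lower bound (one-sided):
t* = 2.508 (one-sided for 99%)
Lower bound = x̄ - t* · s/√n = 79.7 - 2.508 · 17.9/√23 = 70.34

We are 99% confident that μ ≥ 70.34.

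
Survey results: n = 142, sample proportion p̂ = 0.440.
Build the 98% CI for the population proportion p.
(0.343, 0.537)

Proportion CI:
SE = √(p̂(1-p̂)/n) = √(0.440 · 0.560 / 142) = 0.04166

z* = 2.326
Margin = z* · SE = 2.326 · 0.04166 = 0.0969

CI: 0.440 ± 0.0969 = (0.343, 0.537)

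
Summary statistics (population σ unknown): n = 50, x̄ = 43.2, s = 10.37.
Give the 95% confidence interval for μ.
(40.25, 46.15)

t-interval (σ unknown):
df = n - 1 = 49
t* = 2.010 for 95% confidence

Margin of error = t* · s/√n = 2.010 · 10.37/√50 = 2.95

CI: (40.25, 46.15)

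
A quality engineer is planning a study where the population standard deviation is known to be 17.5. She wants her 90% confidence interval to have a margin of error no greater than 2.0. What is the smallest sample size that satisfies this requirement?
n ≥ 208

For margin E ≤ 2.0:
n ≥ (z* · σ / E)²
n ≥ (1.645 · 17.5 / 2.0)²
n ≥ 207.18

Minimum n = 208 (rounding up)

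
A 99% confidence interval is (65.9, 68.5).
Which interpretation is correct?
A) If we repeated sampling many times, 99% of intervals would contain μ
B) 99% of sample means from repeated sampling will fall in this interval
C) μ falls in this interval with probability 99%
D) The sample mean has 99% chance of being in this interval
A

A) Correct — this is the frequentist long-run coverage interpretation.
B) Wrong — coverage applies to intervals containing μ, not to future x̄ values.
C) Wrong — μ is fixed; the randomness lives in the interval, not in μ.
D) Wrong — x̄ is observed and sits in the interval by construction.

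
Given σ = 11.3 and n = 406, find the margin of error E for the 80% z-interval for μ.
Margin of error = 0.72

Margin of error = z* · σ/√n
= 1.282 · 11.3/√406
= 1.282 · 11.3/20.1494
= 0.72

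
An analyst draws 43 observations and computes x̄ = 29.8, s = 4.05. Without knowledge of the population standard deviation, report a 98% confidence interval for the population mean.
(28.31, 31.29)

t-interval (σ unknown):
df = n - 1 = 42
t* = 2.418 for 98% confidence

Margin of error = t* · s/√n = 2.418 · 4.05/√43 = 1.49

CI: (28.31, 31.29)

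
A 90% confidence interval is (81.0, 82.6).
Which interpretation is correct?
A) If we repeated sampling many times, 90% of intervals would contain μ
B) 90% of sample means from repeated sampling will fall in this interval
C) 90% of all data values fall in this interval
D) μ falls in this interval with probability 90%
A

A) Correct — this is the frequentist long-run coverage interpretation.
B) Wrong — coverage applies to intervals containing μ, not to future x̄ values.
C) Wrong — a CI is about the parameter μ, not individual data values.
D) Wrong — μ is fixed; the randomness lives in the interval, not in μ.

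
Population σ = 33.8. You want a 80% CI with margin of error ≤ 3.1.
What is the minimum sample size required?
n ≥ 196

For margin E ≤ 3.1:
n ≥ (z* · σ / E)²
n ≥ (1.282 · 33.8 / 3.1)²
n ≥ 195.38

Minimum n = 196 (rounding up)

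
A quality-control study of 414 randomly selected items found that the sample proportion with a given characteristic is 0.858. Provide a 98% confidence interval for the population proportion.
(0.818, 0.898)

Proportion CI:
SE = √(p̂(1-p̂)/n) = √(0.858 · 0.142 / 414) = 0.01715

z* = 2.326
Margin = z* · SE = 2.326 · 0.01715 = 0.0399

CI: 0.858 ± 0.0399 = (0.818, 0.898)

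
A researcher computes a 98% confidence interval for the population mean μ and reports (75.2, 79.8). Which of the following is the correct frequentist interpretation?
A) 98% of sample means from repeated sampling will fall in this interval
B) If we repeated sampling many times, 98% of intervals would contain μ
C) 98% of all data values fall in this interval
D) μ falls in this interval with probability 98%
B

A) Wrong — coverage applies to intervals containing μ, not to future x̄ values.
B) Correct — this is the frequentist long-run coverage interpretation.
C) Wrong — a CI is about the parameter μ, not individual data values.
D) Wrong — μ is fixed; the randomness lives in the interval, not in μ.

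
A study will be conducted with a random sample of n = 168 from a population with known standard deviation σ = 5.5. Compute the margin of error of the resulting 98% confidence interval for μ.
Margin of error = 0.99

Margin of error = z* · σ/√n
= 2.326 · 5.5/√168
= 2.326 · 5.5/12.9615
= 0.99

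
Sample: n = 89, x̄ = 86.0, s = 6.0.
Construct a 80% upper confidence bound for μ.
μ ≤ 86.54

Upper bound (one-sided):
t* = 0.846 (one-sided for 80%)
Upper bound = x̄ + t* · s/√n = 86.0 + 0.846 · 6.0/√89 = 86.54

We are 80% confident that μ ≤ 86.54.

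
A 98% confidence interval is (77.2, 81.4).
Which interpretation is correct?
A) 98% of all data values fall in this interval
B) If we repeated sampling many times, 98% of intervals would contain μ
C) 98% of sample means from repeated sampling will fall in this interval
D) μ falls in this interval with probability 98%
B

A) Wrong — a CI is about the parameter μ, not individual data values.
B) Correct — this is the frequentist long-run coverage interpretation.
C) Wrong — coverage applies to intervals containing μ, not to future x̄ values.
D) Wrong — μ is fixed; the randomness lives in the interval, not in μ.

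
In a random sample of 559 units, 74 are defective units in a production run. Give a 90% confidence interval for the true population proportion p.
(0.109, 0.156)

Proportion CI:
p̂ = 74/559 = 0.13238
SE = √(p̂(1-p̂)/n) = √(0.13238 · 0.86762 / 559) = 0.01433

z* = 1.645
Margin = z* · SE = 1.645 · 0.01433 = 0.0236

CI: 0.13238 ± 0.0236 = (0.109, 0.156)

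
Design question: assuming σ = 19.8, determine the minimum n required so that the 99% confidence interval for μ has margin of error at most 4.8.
n ≥ 113

For margin E ≤ 4.8:
n ≥ (z* · σ / E)²
n ≥ (2.576 · 19.8 / 4.8)²
n ≥ 112.91

Minimum n = 113 (rounding up)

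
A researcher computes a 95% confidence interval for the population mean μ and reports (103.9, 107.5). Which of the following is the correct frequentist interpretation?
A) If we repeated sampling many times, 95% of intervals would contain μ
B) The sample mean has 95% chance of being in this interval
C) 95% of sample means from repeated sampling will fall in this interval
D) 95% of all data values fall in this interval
A

A) Correct — this is the frequentist long-run coverage interpretation.
B) Wrong — x̄ is observed and sits in the interval by construction.
C) Wrong — coverage applies to intervals containing μ, not to future x̄ values.
D) Wrong — a CI is about the parameter μ, not individual data values.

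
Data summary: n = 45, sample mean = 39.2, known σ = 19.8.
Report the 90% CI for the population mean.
(34.34, 44.06)

z-interval (σ known):
z* = 1.645 for 90% confidence

Margin of error = z* · σ/√n = 1.645 · 19.8/√45 = 4.86

CI: (39.2 - 4.86, 39.2 + 4.86) = (34.34, 44.06)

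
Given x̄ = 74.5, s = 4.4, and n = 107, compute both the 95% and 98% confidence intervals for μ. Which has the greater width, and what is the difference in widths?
98% CI is wider by 0.32

df = 106
95% CI: t* = 1.983, (73.66, 75.34), width = 2 · t* · s/√n = 1.69
98% CI: t* = 2.362, (73.50, 75.50), width = 2 · t* · s/√n = 2.01

The 98% CI is wider by 2.01 - 1.69 = 0.32.
Higher confidence requires a wider interval.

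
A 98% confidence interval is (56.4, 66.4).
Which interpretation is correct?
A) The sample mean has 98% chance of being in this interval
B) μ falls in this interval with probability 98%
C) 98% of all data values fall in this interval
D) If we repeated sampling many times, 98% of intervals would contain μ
D

A) Wrong — x̄ is observed and sits in the interval by construction.
B) Wrong — μ is fixed; the randomness lives in the interval, not in μ.
C) Wrong — a CI is about the parameter μ, not individual data values.
D) Correct — this is the frequentist long-run coverage interpretation.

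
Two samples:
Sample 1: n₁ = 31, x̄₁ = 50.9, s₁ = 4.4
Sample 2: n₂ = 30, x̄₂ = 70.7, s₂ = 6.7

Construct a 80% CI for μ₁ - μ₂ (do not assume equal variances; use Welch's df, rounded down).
(-21.69, -17.91)

Difference: x̄₁ - x̄₂ = -19.80
SE = √(s₁²/n₁ + s₂²/n₂) = √(4.4²/31 + 6.7²/30) = 1.4563
df = 49.86 → 49 (Welch–Satterthwaite, rounded down)
t* = 1.299

CI: -19.80 ± 1.299 · 1.4563 = -19.80 ± 1.89 = (-21.69, -17.91)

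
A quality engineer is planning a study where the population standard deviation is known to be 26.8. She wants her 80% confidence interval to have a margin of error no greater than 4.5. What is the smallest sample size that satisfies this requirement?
n ≥ 59

For margin E ≤ 4.5:
n ≥ (z* · σ / E)²
n ≥ (1.282 · 26.8 / 4.5)²
n ≥ 58.29

Minimum n = 59 (rounding up)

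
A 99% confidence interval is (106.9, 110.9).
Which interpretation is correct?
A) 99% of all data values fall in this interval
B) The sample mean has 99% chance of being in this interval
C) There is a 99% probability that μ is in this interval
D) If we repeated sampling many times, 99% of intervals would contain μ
D

A) Wrong — a CI is about the parameter μ, not individual data values.
B) Wrong — x̄ is observed and sits in the interval by construction.
C) Wrong — μ is fixed; the randomness lives in the interval, not in μ.
D) Correct — this is the frequentist long-run coverage interpretation.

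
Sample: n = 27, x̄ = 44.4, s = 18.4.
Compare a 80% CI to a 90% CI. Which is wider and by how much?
90% CI is wider by 2.77

df = 26
80% CI: t* = 1.315, (39.74, 49.06), width = 2 · t* · s/√n = 9.31
90% CI: t* = 1.706, (38.36, 50.44), width = 2 · t* · s/√n = 12.08

The 90% CI is wider by 12.08 - 9.31 = 2.77.
Higher confidence requires a wider interval.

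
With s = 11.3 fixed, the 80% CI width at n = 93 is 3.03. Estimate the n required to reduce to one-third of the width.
n ≈ 837

CI width ∝ 1/√n
To reduce width by factor 3, need √n to grow by 3 → need 3² = 9 times as many samples.

Current: n = 93, width = 3.03
New: n = 837, width ≈ 1.00

Width reduced by factor of 3.03/1.00 = 3.03.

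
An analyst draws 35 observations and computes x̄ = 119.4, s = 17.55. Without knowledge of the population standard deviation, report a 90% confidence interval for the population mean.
(114.38, 124.42)

t-interval (σ unknown):
df = n - 1 = 34
t* = 1.691 for 90% confidence

Margin of error = t* · s/√n = 1.691 · 17.55/√35 = 5.02

CI: (114.38, 124.42)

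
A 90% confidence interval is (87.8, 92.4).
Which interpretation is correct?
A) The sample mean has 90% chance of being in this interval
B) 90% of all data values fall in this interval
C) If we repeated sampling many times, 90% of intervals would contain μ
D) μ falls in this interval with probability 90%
C

A) Wrong — x̄ is observed and sits in the interval by construction.
B) Wrong — a CI is about the parameter μ, not individual data values.
C) Correct — this is the frequentist long-run coverage interpretation.
D) Wrong — μ is fixed; the randomness lives in the interval, not in μ.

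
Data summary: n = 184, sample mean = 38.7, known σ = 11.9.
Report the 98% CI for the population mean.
(36.66, 40.74)

z-interval (σ known):
z* = 2.326 for 98% confidence

Margin of error = z* · σ/√n = 2.326 · 11.9/√184 = 2.04

CI: (38.7 - 2.04, 38.7 + 2.04) = (36.66, 40.74)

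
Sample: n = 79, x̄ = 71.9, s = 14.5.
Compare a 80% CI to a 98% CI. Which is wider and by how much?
98% CI is wider by 3.53

df = 78
80% CI: t* = 1.292, (69.79, 74.01), width = 2 · t* · s/√n = 4.22
98% CI: t* = 2.375, (68.03, 75.77), width = 2 · t* · s/√n = 7.75

The 98% CI is wider by 7.75 - 4.22 = 3.53.
Higher confidence requires a wider interval.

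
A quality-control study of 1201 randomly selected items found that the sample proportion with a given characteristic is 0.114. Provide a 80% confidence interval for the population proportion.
(0.102, 0.126)

Proportion CI:
SE = √(p̂(1-p̂)/n) = √(0.114 · 0.886 / 1201) = 0.00917

z* = 1.282
Margin = z* · SE = 1.282 · 0.00917 = 0.0118

CI: 0.114 ± 0.0118 = (0.102, 0.126)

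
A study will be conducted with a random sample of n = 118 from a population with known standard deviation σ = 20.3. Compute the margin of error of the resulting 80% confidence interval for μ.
Margin of error = 2.40

Margin of error = z* · σ/√n
= 1.282 · 20.3/√118
= 1.282 · 20.3/10.8628
= 2.40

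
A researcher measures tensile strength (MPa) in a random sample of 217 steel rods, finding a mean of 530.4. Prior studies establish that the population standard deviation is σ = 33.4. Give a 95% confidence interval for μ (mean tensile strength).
(525.96, 534.84)

z-interval (σ known):
z* = 1.960 for 95% confidence

Margin of error = z* · σ/√n = 1.960 · 33.4/√217 = 4.44

CI: (530.4 - 4.44, 530.4 + 4.44) = (525.96, 534.84)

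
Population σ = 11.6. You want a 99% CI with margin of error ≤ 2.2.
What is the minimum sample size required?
n ≥ 185

For margin E ≤ 2.2:
n ≥ (z* · σ / E)²
n ≥ (2.576 · 11.6 / 2.2)²
n ≥ 184.49

Minimum n = 185 (rounding up)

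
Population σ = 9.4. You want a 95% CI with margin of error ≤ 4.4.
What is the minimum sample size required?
n ≥ 18

For margin E ≤ 4.4:
n ≥ (z* · σ / E)²
n ≥ (1.960 · 9.4 / 4.4)²
n ≥ 17.53

Minimum n = 18 (rounding up)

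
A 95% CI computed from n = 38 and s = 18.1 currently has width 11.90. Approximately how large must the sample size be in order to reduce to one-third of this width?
n ≈ 342

CI width ∝ 1/√n
To reduce width by factor 3, need √n to grow by 3 → need 3² = 9 times as many samples.

Current: n = 38, width = 11.90
New: n = 342, width ≈ 3.85

Width reduced by factor of 11.90/3.85 = 3.09.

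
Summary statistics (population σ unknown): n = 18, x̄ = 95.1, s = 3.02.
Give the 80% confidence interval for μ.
(94.15, 96.05)

t-interval (σ unknown):
df = n - 1 = 17
t* = 1.333 for 80% confidence

Margin of error = t* · s/√n = 1.333 · 3.02/√18 = 0.95

CI: (94.15, 96.05)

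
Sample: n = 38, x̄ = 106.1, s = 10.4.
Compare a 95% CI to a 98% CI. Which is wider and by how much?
98% CI is wider by 1.36

df = 37
95% CI: t* = 2.026, (102.68, 109.52), width = 2 · t* · s/√n = 6.84
98% CI: t* = 2.431, (102.00, 110.20), width = 2 · t* · s/√n = 8.20

The 98% CI is wider by 8.20 - 6.84 = 1.36.
Higher confidence requires a wider interval.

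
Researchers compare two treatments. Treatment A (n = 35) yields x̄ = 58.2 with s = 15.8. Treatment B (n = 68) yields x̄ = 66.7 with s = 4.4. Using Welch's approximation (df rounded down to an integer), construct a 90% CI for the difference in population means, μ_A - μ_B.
(-13.10, -3.90)

Difference: x̄₁ - x̄₂ = -8.50
SE = √(s₁²/n₁ + s₂²/n₂) = √(15.8²/35 + 4.4²/68) = 2.7235
df = 36.74 → 36 (Welch–Satterthwaite, rounded down)
t* = 1.688

CI: -8.50 ± 1.688 · 2.7235 = -8.50 ± 4.60 = (-13.10, -3.90)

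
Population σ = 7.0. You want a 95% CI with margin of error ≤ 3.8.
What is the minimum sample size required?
n ≥ 14

For margin E ≤ 3.8:
n ≥ (z* · σ / E)²
n ≥ (1.960 · 7.0 / 3.8)²
n ≥ 13.04

Minimum n = 14 (rounding up)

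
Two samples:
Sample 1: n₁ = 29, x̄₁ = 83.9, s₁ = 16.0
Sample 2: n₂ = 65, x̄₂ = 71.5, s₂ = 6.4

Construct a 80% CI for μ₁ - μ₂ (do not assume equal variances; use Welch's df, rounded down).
(8.37, 16.43)

Difference: x̄₁ - x̄₂ = 12.40
SE = √(s₁²/n₁ + s₂²/n₂) = √(16.0²/29 + 6.4²/65) = 3.0753
df = 32.07 → 32 (Welch–Satterthwaite, rounded down)
t* = 1.309

CI: 12.40 ± 1.309 · 3.0753 = 12.40 ± 4.03 = (8.37, 16.43)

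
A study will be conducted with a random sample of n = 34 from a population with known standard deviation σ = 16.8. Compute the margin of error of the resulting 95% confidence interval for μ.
Margin of error = 5.65

Margin of error = z* · σ/√n
= 1.960 · 16.8/√34
= 1.960 · 16.8/5.8310
= 5.65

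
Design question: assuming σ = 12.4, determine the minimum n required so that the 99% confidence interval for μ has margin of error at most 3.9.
n ≥ 68

For margin E ≤ 3.9:
n ≥ (z* · σ / E)²
n ≥ (2.576 · 12.4 / 3.9)²
n ≥ 67.08

Minimum n = 68 (rounding up)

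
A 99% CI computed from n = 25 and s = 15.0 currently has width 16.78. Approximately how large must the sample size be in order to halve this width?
n ≈ 100

CI width ∝ 1/√n
To reduce width by factor 2, need √n to grow by 2 → need 2² = 4 times as many samples.

Current: n = 25, width = 16.78
New: n = 100, width ≈ 7.88

Width reduced by factor of 16.78/7.88 = 2.13.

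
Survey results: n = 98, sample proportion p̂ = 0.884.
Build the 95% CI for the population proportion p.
(0.821, 0.947)

Proportion CI:
SE = √(p̂(1-p̂)/n) = √(0.884 · 0.116 / 98) = 0.03235

z* = 1.960
Margin = z* · SE = 1.960 · 0.03235 = 0.0634

CI: 0.884 ± 0.0634 = (0.821, 0.947)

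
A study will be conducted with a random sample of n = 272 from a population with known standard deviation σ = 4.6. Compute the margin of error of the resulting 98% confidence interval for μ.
Margin of error = 0.65

Margin of error = z* · σ/√n
= 2.326 · 4.6/√272
= 2.326 · 4.6/16.4924
= 0.65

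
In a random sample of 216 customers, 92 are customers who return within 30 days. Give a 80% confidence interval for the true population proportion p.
(0.383, 0.469)

Proportion CI:
p̂ = 92/216 = 0.42593
SE = √(p̂(1-p̂)/n) = √(0.42593 · 0.57407 / 216) = 0.03365

z* = 1.282
Margin = z* · SE = 1.282 · 0.03365 = 0.0431

CI: 0.42593 ± 0.0431 = (0.383, 0.469)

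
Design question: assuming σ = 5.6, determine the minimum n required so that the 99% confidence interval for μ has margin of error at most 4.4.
n ≥ 11

For margin E ≤ 4.4:
n ≥ (z* · σ / E)²
n ≥ (2.576 · 5.6 / 4.4)²
n ≥ 10.75

Minimum n = 11 (rounding up)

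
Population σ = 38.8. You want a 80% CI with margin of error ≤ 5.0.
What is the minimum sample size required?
n ≥ 99

For margin E ≤ 5.0:
n ≥ (z* · σ / E)²
n ≥ (1.282 · 38.8 / 5.0)²
n ≥ 98.97

Minimum n = 99 (rounding up)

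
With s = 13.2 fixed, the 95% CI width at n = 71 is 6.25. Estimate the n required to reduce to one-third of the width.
n ≈ 639

CI width ∝ 1/√n
To reduce width by factor 3, need √n to grow by 3 → need 3² = 9 times as many samples.

Current: n = 71, width = 6.25
New: n = 639, width ≈ 2.05

Width reduced by factor of 6.25/2.05 = 3.05.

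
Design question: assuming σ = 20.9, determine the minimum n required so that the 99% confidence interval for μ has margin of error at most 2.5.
n ≥ 464

For margin E ≤ 2.5:
n ≥ (z* · σ / E)²
n ≥ (2.576 · 20.9 / 2.5)²
n ≥ 463.77

Minimum n = 464 (rounding up)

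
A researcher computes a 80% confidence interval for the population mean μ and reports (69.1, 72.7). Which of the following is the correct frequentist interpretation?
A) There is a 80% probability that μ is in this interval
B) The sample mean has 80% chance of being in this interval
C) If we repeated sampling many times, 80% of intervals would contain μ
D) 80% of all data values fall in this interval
C

A) Wrong — μ is fixed; the randomness lives in the interval, not in μ.
B) Wrong — x̄ is observed and sits in the interval by construction.
C) Correct — this is the frequentist long-run coverage interpretation.
D) Wrong — a CI is about the parameter μ, not individual data values.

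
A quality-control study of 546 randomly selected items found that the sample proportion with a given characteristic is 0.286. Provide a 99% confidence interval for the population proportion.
(0.236, 0.336)

Proportion CI:
SE = √(p̂(1-p̂)/n) = √(0.286 · 0.714 / 546) = 0.01934

z* = 2.576
Margin = z* · SE = 2.576 · 0.01934 = 0.0498

CI: 0.286 ± 0.0498 = (0.236, 0.336)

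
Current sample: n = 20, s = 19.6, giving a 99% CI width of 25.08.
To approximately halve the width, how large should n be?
n ≈ 80

CI width ∝ 1/√n
To reduce width by factor 2, need √n to grow by 2 → need 2² = 4 times as many samples.

Current: n = 20, width = 25.08
New: n = 80, width ≈ 11.57

Width reduced by factor of 25.08/11.57 = 2.17.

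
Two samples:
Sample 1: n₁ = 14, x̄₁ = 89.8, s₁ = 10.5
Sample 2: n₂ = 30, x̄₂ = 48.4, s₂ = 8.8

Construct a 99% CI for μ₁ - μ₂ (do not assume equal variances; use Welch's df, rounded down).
(32.25, 50.55)

Difference: x̄₁ - x̄₂ = 41.40
SE = √(s₁²/n₁ + s₂²/n₂) = √(10.5²/14 + 8.8²/30) = 3.2336
df = 21.87 → 21 (Welch–Satterthwaite, rounded down)
t* = 2.831

CI: 41.40 ± 2.831 · 3.2336 = 41.40 ± 9.15 = (32.25, 50.55)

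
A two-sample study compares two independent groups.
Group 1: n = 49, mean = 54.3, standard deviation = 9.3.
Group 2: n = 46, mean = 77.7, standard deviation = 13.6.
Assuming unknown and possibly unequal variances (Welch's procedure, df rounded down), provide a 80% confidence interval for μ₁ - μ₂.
(-26.51, -20.29)

Difference: x̄₁ - x̄₂ = -23.40
SE = √(s₁²/n₁ + s₂²/n₂) = √(9.3²/49 + 13.6²/46) = 2.4054
df = 78.92 → 78 (Welch–Satterthwaite, rounded down)
t* = 1.292

CI: -23.40 ± 1.292 · 2.4054 = -23.40 ± 3.11 = (-26.51, -20.29)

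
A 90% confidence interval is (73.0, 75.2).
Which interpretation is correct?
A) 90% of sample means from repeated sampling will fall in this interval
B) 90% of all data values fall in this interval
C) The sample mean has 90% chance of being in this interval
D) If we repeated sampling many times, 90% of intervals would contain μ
D

A) Wrong — coverage applies to intervals containing μ, not to future x̄ values.
B) Wrong — a CI is about the parameter μ, not individual data values.
C) Wrong — x̄ is observed and sits in the interval by construction.
D) Correct — this is the frequentist long-run coverage interpretation.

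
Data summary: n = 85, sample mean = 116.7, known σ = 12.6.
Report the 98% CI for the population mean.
(113.52, 119.88)

z-interval (σ known):
z* = 2.326 for 98% confidence

Margin of error = z* · σ/√n = 2.326 · 12.6/√85 = 3.18

CI: (116.7 - 3.18, 116.7 + 3.18) = (113.52, 119.88)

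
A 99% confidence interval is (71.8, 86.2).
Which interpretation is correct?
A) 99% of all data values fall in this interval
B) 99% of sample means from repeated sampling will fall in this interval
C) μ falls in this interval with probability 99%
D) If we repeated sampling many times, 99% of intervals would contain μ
D

A) Wrong — a CI is about the parameter μ, not individual data values.
B) Wrong — coverage applies to intervals containing μ, not to future x̄ values.
C) Wrong — μ is fixed; the randomness lives in the interval, not in μ.
D) Correct — this is the frequentist long-run coverage interpretation.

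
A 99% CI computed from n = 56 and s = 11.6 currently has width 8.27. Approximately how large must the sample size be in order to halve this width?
n ≈ 224

CI width ∝ 1/√n
To reduce width by factor 2, need √n to grow by 2 → need 2² = 4 times as many samples.

Current: n = 56, width = 8.27
New: n = 224, width ≈ 4.03

Width reduced by factor of 8.27/4.03 = 2.05.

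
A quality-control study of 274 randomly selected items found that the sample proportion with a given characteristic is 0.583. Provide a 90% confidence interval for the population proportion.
(0.534, 0.632)

Proportion CI:
SE = √(p̂(1-p̂)/n) = √(0.583 · 0.417 / 274) = 0.02979

z* = 1.645
Margin = z* · SE = 1.645 · 0.02979 = 0.0490

CI: 0.583 ± 0.0490 = (0.534, 0.632)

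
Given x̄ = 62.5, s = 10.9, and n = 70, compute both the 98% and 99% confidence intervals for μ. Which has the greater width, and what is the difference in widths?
99% CI is wider by 0.69

df = 69
98% CI: t* = 2.382, (59.40, 65.60), width = 2 · t* · s/√n = 6.21
99% CI: t* = 2.649, (59.05, 65.95), width = 2 · t* · s/√n = 6.90

The 99% CI is wider by 6.90 - 6.21 = 0.69.
Higher confidence requires a wider interval.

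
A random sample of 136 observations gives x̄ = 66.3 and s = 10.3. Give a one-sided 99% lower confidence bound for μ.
μ ≥ 64.22

Lower bound (one-sided):
t* = 2.354 (one-sided for 99%)
Lower bound = x̄ - t* · s/√n = 66.3 - 2.354 · 10.3/√136 = 64.22

We are 99% confident that μ ≥ 64.22.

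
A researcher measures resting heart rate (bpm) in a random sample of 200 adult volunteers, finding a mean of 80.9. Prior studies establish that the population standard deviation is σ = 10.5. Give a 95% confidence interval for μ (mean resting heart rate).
(79.44, 82.36)

z-interval (σ known):
z* = 1.960 for 95% confidence

Margin of error = z* · σ/√n = 1.960 · 10.5/√200 = 1.46

CI: (80.9 - 1.46, 80.9 + 1.46) = (79.44, 82.36)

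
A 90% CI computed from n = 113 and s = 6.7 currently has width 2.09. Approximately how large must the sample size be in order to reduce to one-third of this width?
n ≈ 1017

CI width ∝ 1/√n
To reduce width by factor 3, need √n to grow by 3 → need 3² = 9 times as many samples.

Current: n = 113, width = 2.09
New: n = 1017, width ≈ 0.69

Width reduced by factor of 2.09/0.69 = 3.03.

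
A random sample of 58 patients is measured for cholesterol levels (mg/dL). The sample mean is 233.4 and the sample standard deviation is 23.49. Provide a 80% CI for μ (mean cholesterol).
(229.40, 237.40)

t-interval (σ unknown):
df = n - 1 = 57
t* = 1.297 for 80% confidence

Margin of error = t* · s/√n = 1.297 · 23.49/√58 = 4.00

CI: (229.40, 237.40)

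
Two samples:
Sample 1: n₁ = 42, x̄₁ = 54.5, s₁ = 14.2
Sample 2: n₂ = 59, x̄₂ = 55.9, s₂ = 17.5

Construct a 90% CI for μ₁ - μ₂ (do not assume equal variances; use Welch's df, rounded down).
(-6.65, 3.85)

Difference: x̄₁ - x̄₂ = -1.40
SE = √(s₁²/n₁ + s₂²/n₂) = √(14.2²/42 + 17.5²/59) = 3.1610
df = 97.24 → 97 (Welch–Satterthwaite, rounded down)
t* = 1.661

CI: -1.40 ± 1.661 · 3.1610 = -1.40 ± 5.25 = (-6.65, 3.85)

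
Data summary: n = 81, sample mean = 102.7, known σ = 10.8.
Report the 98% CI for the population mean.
(99.91, 105.49)

z-interval (σ known):
z* = 2.326 for 98% confidence

Margin of error = z* · σ/√n = 2.326 · 10.8/√81 = 2.79

CI: (102.7 - 2.79, 102.7 + 2.79) = (99.91, 105.49)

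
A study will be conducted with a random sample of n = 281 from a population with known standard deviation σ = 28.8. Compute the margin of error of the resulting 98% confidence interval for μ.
Margin of error = 4.00

Margin of error = z* · σ/√n
= 2.326 · 28.8/√281
= 2.326 · 28.8/16.7631
= 4.00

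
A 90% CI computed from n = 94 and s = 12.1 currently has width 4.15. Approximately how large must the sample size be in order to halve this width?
n ≈ 376

CI width ∝ 1/√n
To reduce width by factor 2, need √n to grow by 2 → need 2² = 4 times as many samples.

Current: n = 94, width = 4.15
New: n = 376, width ≈ 2.06

Width reduced by factor of 4.15/2.06 = 2.01.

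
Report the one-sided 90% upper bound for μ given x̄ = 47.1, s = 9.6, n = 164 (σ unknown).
μ ≤ 48.06

Upper bound (one-sided):
t* = 1.287 (one-sided for 90%)
Upper bound = x̄ + t* · s/√n = 47.1 + 1.287 · 9.6/√164 = 48.06

We are 90% confident that μ ≤ 48.06.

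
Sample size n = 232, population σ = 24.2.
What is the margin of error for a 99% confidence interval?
Margin of error = 4.09

Margin of error = z* · σ/√n
= 2.576 · 24.2/√232
= 2.576 · 24.2/15.2315
= 4.09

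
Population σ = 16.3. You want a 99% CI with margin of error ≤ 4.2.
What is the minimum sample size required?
n ≥ 100

For margin E ≤ 4.2:
n ≥ (z* · σ / E)²
n ≥ (2.576 · 16.3 / 4.2)²
n ≥ 99.95

Minimum n = 100 (rounding up)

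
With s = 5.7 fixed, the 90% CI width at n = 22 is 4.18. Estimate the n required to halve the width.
n ≈ 88

CI width ∝ 1/√n
To reduce width by factor 2, need √n to grow by 2 → need 2² = 4 times as many samples.

Current: n = 22, width = 4.18
New: n = 88, width ≈ 2.02

Width reduced by factor of 4.18/2.02 = 2.07.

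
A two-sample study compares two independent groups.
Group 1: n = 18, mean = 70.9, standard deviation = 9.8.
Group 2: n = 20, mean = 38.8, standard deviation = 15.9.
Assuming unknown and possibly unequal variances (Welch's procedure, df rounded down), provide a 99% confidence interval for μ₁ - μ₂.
(20.49, 43.71)

Difference: x̄₁ - x̄₂ = 32.10
SE = √(s₁²/n₁ + s₂²/n₂) = √(9.8²/18 + 15.9²/20) = 4.2398
df = 32.04 → 32 (Welch–Satterthwaite, rounded down)
t* = 2.738

CI: 32.10 ± 2.738 · 4.2398 = 32.10 ± 11.61 = (20.49, 43.71)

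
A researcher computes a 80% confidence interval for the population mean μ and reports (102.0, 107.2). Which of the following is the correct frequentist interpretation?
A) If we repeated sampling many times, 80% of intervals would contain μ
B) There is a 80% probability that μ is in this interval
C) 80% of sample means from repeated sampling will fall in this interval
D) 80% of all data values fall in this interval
A

A) Correct — this is the frequentist long-run coverage interpretation.
B) Wrong — μ is fixed; the randomness lives in the interval, not in μ.
C) Wrong — coverage applies to intervals containing μ, not to future x̄ values.
D) Wrong — a CI is about the parameter μ, not individual data values.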